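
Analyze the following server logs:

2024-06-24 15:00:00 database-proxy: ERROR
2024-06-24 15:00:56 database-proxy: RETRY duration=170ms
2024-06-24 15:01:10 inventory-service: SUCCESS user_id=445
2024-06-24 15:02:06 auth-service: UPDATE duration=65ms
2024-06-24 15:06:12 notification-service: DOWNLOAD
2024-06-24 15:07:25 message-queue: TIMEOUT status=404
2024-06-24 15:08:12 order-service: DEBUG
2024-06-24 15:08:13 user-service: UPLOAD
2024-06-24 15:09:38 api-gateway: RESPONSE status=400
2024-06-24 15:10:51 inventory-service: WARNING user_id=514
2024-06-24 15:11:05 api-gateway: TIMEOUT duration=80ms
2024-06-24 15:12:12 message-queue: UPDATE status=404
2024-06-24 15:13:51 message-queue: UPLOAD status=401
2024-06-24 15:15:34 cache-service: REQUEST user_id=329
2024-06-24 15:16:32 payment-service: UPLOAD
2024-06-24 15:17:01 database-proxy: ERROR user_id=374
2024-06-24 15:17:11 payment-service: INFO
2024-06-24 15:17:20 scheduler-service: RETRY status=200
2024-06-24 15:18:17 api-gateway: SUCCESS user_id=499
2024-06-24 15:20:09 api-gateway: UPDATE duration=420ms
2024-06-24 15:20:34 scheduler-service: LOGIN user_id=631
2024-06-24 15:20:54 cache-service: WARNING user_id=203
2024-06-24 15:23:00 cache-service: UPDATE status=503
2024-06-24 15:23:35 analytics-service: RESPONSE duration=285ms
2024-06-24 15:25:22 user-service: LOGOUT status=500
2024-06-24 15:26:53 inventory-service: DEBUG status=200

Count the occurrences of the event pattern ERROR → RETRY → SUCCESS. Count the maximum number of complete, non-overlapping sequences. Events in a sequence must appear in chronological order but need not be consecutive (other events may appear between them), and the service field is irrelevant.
2

To count sequences:

1. Look for pattern: ERROR → RETRY → SUCCESS
2. Greedily scan the log in chronological order, matching each sequence element in turn (ignoring service)
3. Each time the full pattern completes, increment the count and restart matching from the next event
4. Complete non-overlapping sequences found: 2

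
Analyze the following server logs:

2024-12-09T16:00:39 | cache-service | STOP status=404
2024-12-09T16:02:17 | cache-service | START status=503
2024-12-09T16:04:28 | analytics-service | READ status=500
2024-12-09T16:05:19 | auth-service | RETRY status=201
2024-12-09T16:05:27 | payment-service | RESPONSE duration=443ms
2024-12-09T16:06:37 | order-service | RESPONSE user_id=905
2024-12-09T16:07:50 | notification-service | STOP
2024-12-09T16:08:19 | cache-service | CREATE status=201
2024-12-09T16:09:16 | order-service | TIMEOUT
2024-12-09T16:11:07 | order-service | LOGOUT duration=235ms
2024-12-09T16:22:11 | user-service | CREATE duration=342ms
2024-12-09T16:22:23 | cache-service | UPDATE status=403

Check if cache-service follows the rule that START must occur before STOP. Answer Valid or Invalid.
Invalid

To validate ordering:

1. Required order: START → STOP
2. Rule: START must occur before STOP
3. Check actual order of events for cache-service
4. Result: Invalid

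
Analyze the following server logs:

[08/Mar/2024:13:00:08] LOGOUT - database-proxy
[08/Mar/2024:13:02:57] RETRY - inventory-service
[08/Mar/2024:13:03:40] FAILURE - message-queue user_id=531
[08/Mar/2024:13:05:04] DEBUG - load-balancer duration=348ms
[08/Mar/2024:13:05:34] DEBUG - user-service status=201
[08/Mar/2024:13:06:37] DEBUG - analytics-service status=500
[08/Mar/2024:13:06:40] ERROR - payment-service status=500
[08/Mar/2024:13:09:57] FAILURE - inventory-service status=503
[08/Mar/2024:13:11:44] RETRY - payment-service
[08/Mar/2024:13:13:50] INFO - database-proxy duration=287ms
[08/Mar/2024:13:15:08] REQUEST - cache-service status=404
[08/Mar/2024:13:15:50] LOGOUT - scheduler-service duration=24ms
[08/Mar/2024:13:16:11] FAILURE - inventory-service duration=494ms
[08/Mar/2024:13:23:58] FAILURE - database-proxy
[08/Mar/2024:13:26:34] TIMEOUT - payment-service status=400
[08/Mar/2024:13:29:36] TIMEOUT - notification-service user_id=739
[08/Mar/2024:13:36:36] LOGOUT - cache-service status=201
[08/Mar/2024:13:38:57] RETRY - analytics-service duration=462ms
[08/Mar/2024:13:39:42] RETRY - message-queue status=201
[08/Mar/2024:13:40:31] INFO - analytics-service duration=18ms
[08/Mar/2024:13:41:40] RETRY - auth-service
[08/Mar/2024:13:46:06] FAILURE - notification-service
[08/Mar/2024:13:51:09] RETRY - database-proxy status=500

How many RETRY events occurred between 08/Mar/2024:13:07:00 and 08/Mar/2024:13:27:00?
1

To count events in the time window:

1. Window boundaries: 08/Mar/2024:13:07:00 to 08/Mar/2024:13:27:00
2. Filter for RETRY events within this window
3. Count matching events: 1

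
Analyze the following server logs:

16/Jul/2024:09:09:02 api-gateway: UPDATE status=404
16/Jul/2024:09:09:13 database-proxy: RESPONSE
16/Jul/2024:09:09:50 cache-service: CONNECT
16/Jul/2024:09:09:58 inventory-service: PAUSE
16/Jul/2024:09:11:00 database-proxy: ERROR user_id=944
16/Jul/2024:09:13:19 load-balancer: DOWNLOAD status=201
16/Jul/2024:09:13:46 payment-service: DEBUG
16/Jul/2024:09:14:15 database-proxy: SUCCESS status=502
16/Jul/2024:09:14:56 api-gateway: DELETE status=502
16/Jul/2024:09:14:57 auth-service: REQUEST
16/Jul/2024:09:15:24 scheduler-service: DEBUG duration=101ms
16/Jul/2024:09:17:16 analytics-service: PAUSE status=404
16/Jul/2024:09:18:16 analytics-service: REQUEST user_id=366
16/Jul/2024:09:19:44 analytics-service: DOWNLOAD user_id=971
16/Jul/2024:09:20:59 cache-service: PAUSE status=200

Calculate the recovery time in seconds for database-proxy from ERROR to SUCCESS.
195

To calculate recovery time:

1. Find ERROR event for database-proxy: 16/Jul/2024:09:11:00
2. Find next SUCCESS event for database-proxy: 16/Jul/2024:09:14:15
3. Recovery time: 16/Jul/2024:09:14:15 - 16/Jul/2024:09:11:00 = 195 seconds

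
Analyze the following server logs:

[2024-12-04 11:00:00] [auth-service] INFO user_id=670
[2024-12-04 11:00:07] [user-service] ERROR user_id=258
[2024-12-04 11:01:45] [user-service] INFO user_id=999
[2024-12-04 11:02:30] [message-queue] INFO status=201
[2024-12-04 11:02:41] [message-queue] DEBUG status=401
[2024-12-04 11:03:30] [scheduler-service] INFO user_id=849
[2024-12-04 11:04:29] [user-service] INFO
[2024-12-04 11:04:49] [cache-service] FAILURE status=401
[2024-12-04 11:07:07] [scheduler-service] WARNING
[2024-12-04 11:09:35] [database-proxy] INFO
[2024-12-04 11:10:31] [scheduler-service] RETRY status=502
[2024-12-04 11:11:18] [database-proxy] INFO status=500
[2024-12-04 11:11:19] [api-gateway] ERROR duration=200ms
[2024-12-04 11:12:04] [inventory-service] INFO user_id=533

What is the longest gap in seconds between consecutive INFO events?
306

To find the longest gap:

1. Extract all INFO events in chronological order
2. Calculate time differences between consecutive events
3. Find the maximum difference
4. Longest gap: 306 seconds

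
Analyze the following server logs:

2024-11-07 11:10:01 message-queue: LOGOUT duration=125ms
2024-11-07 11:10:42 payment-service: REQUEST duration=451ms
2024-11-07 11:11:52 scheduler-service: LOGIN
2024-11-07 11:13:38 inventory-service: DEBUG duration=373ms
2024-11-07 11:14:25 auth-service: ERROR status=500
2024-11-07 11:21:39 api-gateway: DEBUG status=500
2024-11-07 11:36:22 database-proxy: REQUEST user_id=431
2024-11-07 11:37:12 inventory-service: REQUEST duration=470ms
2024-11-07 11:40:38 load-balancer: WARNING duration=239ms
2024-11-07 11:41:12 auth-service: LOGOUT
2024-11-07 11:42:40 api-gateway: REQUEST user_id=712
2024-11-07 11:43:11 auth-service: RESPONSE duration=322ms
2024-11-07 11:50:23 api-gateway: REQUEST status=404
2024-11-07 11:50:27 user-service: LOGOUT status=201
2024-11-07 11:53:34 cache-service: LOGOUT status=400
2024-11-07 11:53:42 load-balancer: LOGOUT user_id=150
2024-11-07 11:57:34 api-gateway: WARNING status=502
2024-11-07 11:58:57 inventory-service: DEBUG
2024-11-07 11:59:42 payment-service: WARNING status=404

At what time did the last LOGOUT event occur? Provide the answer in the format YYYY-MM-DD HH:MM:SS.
2024-11-07 11:53:42

To find the last event:

1. Filter for all LOGOUT events
2. Sort by timestamp
3. Select the last one
4. Timestamp: 2024-11-07 11:53:42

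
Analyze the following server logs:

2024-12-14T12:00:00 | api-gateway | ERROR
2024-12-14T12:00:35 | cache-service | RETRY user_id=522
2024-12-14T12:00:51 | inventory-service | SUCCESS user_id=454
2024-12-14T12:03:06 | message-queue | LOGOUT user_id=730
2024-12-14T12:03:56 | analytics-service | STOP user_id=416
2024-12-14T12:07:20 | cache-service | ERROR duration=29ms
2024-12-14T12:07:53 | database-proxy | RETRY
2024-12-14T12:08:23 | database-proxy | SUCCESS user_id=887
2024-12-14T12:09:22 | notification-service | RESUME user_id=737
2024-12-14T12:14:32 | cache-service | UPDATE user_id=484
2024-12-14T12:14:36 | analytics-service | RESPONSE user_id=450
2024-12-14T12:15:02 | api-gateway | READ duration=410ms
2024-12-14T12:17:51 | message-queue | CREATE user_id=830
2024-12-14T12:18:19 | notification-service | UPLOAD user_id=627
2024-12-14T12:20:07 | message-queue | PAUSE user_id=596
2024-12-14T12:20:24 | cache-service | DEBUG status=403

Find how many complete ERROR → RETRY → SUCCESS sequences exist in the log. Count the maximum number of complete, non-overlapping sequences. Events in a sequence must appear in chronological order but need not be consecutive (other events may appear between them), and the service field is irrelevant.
2

To count sequences:

1. Look for pattern: ERROR → RETRY → SUCCESS
2. Greedily scan the log in chronological order, matching each sequence element in turn (ignoring service)
3. Each time the full pattern completes, increment the count and restart matching from the next event
4. Complete non-overlapping sequences found: 2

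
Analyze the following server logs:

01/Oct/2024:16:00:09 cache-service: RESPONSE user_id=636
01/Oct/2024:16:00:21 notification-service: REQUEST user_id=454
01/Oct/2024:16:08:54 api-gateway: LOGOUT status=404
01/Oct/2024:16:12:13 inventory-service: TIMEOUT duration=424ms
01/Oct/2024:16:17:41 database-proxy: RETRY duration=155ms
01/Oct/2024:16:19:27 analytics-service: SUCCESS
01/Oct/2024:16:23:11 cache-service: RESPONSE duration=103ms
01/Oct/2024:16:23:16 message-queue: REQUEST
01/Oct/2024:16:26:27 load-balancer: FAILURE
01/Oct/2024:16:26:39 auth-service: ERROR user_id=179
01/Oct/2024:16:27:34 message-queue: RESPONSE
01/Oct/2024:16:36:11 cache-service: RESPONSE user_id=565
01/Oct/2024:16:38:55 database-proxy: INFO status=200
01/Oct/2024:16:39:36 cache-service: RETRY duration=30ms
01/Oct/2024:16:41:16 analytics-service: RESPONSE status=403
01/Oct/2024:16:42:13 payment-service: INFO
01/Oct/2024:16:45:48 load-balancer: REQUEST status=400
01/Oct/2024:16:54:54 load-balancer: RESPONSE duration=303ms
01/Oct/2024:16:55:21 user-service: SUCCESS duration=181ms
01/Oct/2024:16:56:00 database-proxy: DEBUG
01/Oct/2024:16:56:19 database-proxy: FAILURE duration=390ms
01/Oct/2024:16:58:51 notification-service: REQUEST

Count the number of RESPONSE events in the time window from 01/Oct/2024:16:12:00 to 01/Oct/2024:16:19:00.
0

To count events in the time window:

1. Window boundaries: 01/Oct/2024:16:12:00 to 01/Oct/2024:16:19:00
2. Filter for RESPONSE events within this window
3. Count matching events: 0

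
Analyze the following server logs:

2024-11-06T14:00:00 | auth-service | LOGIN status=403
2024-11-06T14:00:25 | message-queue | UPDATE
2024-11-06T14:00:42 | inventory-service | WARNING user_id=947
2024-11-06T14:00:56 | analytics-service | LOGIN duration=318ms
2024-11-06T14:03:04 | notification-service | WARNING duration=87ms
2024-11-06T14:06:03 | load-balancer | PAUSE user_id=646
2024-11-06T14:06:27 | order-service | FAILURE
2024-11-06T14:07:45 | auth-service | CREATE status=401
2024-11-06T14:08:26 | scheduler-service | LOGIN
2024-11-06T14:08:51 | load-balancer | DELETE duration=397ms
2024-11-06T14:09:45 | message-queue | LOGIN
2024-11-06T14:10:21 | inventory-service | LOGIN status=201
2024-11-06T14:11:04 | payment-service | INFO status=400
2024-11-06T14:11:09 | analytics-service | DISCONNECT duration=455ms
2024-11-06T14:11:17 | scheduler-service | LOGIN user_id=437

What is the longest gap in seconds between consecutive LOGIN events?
450

To find the longest gap:

1. Extract all LOGIN events in chronological order
2. Calculate time differences between consecutive events
3. Find the maximum difference
4. Longest gap: 450 seconds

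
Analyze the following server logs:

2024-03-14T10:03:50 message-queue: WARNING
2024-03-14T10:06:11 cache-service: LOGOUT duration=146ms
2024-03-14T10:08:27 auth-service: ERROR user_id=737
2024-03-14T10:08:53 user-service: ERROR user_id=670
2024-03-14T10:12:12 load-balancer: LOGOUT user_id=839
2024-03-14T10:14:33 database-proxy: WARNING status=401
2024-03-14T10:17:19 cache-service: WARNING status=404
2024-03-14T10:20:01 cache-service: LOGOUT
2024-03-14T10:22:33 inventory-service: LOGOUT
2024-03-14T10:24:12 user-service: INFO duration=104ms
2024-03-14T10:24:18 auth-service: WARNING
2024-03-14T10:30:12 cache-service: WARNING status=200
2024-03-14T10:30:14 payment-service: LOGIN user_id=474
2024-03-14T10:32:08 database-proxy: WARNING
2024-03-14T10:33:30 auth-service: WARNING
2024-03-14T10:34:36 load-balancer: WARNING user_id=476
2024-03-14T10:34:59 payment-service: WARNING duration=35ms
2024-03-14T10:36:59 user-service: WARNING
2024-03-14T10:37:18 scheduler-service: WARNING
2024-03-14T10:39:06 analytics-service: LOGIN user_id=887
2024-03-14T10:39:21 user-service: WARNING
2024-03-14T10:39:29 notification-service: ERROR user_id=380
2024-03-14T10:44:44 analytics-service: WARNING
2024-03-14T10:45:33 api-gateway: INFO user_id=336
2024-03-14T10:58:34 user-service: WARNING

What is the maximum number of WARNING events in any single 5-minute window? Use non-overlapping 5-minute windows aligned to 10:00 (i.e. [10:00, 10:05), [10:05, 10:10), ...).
5

To find the burst window:

1. Divide the log period into non-overlapping 5-minute windows starting at 10:00
2. Count WARNING events in each window
3. Find the window with maximum count
4. Maximum events in a window: 5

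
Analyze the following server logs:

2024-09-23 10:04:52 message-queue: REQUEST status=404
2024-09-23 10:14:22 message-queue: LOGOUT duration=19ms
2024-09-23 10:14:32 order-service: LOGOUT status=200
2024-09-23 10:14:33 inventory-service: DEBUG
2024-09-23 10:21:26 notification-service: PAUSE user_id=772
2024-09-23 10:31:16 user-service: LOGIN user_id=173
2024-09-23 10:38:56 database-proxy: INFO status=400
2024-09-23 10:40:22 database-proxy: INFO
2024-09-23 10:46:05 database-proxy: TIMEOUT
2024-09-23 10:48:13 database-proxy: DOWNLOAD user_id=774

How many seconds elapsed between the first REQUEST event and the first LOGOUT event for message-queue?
570

To find the time between events:

1. Locate the first REQUEST event for message-queue: 2024-09-23 10:04:52
2. Locate the first LOGOUT event for message-queue: 2024-09-23 10:14:22
3. Calculate the difference: 2024-09-23 10:14:22 - 2024-09-23 10:04:52 = 570 seconds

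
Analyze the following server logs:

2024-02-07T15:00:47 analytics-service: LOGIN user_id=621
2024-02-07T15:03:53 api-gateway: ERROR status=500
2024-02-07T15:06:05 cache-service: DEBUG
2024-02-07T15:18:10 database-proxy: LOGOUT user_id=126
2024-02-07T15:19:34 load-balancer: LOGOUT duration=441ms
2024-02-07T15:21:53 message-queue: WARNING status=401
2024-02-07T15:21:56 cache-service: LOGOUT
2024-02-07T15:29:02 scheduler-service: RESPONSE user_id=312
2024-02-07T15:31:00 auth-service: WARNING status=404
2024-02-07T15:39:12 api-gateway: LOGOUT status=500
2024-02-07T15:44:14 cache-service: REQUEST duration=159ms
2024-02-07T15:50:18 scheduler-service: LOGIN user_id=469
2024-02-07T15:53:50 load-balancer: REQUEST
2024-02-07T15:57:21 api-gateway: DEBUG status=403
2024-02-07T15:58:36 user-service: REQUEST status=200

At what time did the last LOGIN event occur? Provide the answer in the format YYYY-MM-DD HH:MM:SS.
2024-02-07 15:50:18

To find the last event:

1. Filter for all LOGIN events
2. Sort by timestamp
3. Select the last one
4. Timestamp: 2024-02-07 15:50:18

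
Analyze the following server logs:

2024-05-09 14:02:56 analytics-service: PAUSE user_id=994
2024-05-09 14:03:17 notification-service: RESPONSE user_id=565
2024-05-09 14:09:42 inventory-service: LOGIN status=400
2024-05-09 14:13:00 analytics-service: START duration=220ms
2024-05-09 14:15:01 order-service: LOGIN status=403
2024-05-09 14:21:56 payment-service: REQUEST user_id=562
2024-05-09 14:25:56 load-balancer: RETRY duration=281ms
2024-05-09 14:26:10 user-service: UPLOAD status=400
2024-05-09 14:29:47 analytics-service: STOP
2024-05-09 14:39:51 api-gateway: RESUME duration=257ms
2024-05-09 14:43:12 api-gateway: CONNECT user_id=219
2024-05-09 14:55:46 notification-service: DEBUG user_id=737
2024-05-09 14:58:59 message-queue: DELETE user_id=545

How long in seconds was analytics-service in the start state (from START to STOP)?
1007

To calculate state duration:

1. Find START event for analytics-service: 2024-05-09 14:13:00
2. Find STOP event for analytics-service: 2024-05-09 14:29:47
3. Calculate duration: 2024-05-09 14:29:47 - 2024-05-09 14:13:00 = 1007 seconds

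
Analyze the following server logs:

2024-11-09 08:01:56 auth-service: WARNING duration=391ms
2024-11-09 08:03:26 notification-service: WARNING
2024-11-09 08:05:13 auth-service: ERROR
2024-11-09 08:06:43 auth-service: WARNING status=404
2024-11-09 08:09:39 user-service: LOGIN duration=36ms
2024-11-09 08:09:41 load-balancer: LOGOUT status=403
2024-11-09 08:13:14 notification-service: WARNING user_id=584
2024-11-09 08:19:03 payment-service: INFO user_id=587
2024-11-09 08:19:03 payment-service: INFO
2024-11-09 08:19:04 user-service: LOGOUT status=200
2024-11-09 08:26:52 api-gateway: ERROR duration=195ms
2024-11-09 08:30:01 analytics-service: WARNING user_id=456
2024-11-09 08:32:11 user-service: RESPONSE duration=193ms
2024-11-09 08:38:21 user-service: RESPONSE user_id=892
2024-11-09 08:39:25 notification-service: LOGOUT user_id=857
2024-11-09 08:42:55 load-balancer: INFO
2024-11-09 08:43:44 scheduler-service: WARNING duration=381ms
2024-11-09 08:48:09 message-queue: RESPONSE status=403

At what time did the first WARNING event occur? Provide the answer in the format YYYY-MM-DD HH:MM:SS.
2024-11-09 08:01:56

To find the first event:

1. Filter for all WARNING events
2. Sort by timestamp
3. Select the first one
4. Timestamp: 2024-11-09 08:01:56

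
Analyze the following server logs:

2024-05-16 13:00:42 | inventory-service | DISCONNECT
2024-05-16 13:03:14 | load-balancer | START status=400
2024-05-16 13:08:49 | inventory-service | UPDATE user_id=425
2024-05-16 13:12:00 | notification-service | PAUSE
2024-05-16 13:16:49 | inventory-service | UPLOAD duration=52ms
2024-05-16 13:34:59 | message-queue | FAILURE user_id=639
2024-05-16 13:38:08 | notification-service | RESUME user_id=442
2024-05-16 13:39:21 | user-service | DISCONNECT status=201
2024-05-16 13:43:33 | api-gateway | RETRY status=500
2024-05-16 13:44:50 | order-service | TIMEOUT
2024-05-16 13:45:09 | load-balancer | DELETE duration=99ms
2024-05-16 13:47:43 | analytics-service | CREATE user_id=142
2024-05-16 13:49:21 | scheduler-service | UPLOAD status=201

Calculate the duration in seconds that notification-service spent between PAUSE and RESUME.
1568

To calculate state duration:

1. Find PAUSE event for notification-service: 2024-05-16 13:12:00
2. Find RESUME event for notification-service: 2024-05-16 13:38:08
3. Calculate duration: 2024-05-16 13:38:08 - 2024-05-16 13:12:00 = 1568 seconds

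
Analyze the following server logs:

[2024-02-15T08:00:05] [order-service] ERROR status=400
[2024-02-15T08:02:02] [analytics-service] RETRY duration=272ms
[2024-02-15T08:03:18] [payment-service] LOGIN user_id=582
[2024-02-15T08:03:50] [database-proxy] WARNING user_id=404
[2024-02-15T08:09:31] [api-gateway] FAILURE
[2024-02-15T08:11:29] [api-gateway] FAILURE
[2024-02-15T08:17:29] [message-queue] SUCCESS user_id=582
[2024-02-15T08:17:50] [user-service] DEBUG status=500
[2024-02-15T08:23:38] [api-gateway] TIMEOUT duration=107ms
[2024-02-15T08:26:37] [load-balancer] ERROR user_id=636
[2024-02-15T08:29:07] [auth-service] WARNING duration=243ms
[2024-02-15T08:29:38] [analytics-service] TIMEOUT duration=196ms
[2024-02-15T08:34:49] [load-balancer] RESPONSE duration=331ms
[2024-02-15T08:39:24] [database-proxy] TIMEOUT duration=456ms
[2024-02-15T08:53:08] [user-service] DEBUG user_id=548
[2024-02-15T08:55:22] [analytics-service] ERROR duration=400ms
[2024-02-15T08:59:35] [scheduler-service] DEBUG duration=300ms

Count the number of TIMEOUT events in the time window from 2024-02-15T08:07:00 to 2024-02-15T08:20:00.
0

To count events in the time window:

1. Window boundaries: 2024-02-15T08:07:00 to 2024-02-15T08:20:00
2. Filter for TIMEOUT events within this window
3. Count matching events: 0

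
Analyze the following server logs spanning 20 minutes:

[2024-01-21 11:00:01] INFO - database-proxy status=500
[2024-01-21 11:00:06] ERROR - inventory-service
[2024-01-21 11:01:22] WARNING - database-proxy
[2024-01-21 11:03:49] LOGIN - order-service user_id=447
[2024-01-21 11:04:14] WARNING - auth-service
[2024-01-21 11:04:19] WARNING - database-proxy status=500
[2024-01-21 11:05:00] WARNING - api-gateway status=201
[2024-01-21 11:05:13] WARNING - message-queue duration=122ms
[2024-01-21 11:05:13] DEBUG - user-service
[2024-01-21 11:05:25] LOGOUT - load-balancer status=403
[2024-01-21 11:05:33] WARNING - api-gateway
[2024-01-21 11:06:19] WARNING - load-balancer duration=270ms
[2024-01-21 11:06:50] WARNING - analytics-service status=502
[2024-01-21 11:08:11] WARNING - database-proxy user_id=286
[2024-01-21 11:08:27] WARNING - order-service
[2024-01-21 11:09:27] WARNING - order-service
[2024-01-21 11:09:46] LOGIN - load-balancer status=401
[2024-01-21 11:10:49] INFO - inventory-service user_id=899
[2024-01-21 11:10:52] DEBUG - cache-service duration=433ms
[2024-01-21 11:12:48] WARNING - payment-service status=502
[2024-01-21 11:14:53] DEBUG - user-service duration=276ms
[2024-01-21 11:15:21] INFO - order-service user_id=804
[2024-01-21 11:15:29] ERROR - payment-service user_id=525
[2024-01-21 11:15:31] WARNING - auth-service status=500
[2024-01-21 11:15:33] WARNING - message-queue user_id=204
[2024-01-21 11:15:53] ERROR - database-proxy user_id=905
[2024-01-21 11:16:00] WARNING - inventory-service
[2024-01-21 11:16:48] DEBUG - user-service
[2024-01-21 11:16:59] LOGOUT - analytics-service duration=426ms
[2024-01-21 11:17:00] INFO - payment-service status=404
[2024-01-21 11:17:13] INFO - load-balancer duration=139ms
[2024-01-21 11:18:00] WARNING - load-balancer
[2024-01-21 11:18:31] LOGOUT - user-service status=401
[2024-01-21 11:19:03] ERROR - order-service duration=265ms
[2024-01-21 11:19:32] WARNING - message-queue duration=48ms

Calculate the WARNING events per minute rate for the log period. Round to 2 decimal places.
0.85

To calculate the rate:

1. Count total WARNING events: 17
2. Total time period: 20 minutes
3. Rate = 17 / 20 = 0.85 events per minute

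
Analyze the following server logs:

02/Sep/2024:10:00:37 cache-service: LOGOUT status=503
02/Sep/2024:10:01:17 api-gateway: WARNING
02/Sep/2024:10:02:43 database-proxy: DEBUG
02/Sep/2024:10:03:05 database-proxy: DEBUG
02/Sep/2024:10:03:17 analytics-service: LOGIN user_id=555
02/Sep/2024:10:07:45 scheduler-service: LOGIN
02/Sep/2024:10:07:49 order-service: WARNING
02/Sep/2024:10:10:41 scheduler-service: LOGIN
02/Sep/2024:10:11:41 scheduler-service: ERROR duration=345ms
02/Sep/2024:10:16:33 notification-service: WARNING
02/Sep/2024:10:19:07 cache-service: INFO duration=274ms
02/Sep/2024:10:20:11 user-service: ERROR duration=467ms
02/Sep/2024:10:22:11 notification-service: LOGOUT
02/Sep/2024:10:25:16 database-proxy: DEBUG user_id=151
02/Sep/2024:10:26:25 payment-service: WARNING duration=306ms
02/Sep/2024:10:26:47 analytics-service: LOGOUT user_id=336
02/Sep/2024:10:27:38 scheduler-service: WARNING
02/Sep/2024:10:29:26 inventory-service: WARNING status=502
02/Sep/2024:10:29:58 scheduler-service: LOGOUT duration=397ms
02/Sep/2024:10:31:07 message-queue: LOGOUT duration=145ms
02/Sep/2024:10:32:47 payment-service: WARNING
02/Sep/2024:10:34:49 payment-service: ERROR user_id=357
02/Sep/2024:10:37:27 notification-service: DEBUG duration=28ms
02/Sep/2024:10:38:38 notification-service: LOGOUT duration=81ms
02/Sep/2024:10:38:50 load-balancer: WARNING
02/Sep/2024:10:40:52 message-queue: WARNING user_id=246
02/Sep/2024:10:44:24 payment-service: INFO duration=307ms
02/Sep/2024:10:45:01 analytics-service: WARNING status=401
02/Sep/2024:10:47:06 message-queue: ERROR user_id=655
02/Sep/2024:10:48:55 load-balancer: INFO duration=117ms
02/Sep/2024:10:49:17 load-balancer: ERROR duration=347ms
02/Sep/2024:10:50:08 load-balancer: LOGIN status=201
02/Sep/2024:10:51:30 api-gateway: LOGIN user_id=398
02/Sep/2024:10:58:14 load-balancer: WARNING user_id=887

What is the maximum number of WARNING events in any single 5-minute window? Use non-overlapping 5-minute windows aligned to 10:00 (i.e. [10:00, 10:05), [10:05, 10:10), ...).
3

To find the burst window:

1. Divide the log period into non-overlapping 5-minute windows starting at 10:00
2. Count WARNING events in each window
3. Find the window with maximum count
4. Maximum events in a window: 3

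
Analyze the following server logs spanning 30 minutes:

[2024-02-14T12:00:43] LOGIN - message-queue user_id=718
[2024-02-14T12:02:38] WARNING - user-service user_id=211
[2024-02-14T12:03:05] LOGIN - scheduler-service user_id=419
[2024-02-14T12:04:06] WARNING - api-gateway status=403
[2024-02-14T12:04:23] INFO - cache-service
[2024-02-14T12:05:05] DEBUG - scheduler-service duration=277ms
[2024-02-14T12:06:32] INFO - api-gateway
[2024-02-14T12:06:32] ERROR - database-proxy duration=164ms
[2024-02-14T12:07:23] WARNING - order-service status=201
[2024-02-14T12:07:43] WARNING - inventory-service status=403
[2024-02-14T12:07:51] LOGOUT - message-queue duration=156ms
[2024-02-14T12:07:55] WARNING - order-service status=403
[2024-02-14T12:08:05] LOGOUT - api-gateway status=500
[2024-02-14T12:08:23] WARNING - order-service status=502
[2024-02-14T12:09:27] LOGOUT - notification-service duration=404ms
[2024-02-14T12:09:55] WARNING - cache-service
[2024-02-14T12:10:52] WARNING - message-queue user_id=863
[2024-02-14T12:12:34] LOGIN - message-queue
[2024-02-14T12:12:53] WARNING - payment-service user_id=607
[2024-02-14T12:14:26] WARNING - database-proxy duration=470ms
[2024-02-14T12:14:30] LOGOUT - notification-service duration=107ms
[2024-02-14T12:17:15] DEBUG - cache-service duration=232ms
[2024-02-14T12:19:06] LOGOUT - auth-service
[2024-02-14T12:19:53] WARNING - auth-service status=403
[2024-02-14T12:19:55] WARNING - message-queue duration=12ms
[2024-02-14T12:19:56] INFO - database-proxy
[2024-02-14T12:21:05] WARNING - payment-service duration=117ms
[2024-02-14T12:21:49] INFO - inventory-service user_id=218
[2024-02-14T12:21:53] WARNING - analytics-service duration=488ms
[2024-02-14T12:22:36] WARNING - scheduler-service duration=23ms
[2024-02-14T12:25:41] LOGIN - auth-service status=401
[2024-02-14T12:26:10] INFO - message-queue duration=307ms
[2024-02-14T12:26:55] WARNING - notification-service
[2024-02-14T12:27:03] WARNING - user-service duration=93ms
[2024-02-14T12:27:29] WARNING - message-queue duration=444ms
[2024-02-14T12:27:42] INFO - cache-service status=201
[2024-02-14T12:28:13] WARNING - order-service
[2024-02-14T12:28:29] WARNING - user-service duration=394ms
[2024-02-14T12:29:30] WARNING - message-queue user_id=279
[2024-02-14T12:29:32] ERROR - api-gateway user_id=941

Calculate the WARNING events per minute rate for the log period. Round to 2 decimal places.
0.7

To calculate the rate:

1. Count total WARNING events: 21
2. Total time period: 30 minutes
3. Rate = 21 / 30 = 0.7 events per minute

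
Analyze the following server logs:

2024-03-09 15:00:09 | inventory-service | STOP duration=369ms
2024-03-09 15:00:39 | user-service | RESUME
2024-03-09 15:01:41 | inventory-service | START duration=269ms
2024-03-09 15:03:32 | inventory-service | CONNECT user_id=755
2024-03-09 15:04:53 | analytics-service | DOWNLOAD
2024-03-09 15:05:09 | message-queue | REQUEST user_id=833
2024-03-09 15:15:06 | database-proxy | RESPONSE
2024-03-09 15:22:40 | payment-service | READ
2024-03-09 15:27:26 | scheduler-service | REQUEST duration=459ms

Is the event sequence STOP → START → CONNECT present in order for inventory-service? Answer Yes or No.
Yes

To verify sequence order:

1. Find all events in sequence STOP → START → CONNECT for inventory-service
2. Extract their timestamps
3. Check if timestamps are in ascending order
4. Result: Yes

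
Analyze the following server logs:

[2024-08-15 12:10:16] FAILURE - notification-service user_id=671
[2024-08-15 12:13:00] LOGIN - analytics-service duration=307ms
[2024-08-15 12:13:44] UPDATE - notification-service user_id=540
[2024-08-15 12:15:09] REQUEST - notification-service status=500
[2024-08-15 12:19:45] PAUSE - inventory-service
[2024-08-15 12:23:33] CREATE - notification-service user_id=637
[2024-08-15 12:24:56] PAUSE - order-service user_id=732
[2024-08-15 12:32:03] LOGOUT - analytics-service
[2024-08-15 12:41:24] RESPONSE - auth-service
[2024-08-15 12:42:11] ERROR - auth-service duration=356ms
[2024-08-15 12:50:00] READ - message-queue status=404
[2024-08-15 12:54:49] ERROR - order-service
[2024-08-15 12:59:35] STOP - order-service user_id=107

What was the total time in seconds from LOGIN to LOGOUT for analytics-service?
1143

To calculate state duration:

1. Find LOGIN event for analytics-service: 2024-08-15 12:13:00
2. Find LOGOUT event for analytics-service: 2024-08-15 12:32:03
3. Calculate duration: 2024-08-15 12:32:03 - 2024-08-15 12:13:00 = 1143 seconds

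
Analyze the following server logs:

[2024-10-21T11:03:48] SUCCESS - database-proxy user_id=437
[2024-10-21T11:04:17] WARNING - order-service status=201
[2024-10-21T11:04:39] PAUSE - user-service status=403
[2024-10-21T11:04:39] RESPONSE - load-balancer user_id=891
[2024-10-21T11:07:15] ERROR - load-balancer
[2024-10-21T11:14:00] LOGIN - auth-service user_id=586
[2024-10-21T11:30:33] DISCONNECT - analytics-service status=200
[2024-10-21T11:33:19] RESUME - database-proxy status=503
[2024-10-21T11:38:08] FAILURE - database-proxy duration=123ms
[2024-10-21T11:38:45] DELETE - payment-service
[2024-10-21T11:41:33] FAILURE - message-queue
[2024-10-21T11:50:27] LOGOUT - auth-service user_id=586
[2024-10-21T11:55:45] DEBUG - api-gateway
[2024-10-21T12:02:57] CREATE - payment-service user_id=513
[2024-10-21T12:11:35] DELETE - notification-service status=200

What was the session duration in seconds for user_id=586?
2187

To calculate session duration:

1. Find LOGIN event for user_id=586: 2024-10-21T11:14:00
2. Find LOGOUT event for user_id=586: 2024-10-21T11:50:27
3. Session duration: 2024-10-21T11:50:27 - 2024-10-21T11:14:00 = 2187 seconds (36 minutes)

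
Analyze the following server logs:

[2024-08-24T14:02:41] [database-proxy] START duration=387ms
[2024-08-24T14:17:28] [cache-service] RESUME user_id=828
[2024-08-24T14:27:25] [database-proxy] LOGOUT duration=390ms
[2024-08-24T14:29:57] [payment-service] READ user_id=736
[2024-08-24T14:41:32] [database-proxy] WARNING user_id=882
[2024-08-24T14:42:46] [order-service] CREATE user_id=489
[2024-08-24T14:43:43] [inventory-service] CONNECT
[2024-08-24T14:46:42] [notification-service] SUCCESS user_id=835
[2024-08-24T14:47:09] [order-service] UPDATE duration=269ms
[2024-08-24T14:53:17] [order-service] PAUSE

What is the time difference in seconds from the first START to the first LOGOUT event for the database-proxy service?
1484

To find the time between events:

1. Locate the first START event for database-proxy: 2024-08-24T14:02:41
2. Locate the first LOGOUT event for database-proxy: 2024-08-24T14:27:25
3. Calculate the difference: 2024-08-24T14:27:25 - 2024-08-24T14:02:41 = 1484 seconds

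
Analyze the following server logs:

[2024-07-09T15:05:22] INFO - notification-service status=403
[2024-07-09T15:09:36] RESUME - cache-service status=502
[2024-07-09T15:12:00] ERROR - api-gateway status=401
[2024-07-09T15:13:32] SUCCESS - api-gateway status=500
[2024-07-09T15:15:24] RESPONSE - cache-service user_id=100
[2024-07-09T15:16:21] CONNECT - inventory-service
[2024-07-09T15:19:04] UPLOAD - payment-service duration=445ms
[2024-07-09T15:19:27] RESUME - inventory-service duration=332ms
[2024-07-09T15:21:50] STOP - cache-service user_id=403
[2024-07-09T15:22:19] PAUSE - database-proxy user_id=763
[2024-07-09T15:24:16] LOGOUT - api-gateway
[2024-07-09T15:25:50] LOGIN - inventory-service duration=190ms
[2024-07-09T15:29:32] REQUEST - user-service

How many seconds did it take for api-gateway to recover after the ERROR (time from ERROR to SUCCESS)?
92

To calculate recovery time:

1. Find ERROR event for api-gateway: 2024-07-09T15:12:00
2. Find next SUCCESS event for api-gateway: 2024-07-09T15:13:32
3. Recovery time: 2024-07-09T15:13:32 - 2024-07-09T15:12:00 = 92 seconds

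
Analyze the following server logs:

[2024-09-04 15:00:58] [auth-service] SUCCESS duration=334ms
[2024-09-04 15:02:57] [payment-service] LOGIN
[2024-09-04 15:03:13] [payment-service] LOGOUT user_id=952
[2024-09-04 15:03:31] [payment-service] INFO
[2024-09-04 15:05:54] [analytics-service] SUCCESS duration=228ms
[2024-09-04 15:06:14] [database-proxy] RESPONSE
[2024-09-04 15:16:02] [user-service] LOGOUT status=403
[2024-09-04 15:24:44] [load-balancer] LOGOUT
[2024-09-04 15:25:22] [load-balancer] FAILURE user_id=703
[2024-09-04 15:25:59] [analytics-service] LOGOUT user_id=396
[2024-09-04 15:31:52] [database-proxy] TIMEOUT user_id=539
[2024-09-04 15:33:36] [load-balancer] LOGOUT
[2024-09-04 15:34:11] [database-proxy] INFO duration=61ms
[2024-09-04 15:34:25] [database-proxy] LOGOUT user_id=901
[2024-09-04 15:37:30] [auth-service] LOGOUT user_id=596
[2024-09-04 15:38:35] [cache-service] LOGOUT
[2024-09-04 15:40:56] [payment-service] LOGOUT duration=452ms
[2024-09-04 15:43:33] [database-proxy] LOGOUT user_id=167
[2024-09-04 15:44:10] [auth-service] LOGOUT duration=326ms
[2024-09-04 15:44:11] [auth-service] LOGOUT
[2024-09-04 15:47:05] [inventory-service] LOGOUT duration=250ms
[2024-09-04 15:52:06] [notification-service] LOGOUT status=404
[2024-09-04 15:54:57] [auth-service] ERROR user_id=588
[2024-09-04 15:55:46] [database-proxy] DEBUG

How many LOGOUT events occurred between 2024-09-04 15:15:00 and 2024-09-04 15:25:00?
2

To count events in the time window:

1. Window boundaries: 2024-09-04 15:15:00 to 2024-09-04 15:25:00
2. Filter for LOGOUT events within this window
3. Count matching events: 2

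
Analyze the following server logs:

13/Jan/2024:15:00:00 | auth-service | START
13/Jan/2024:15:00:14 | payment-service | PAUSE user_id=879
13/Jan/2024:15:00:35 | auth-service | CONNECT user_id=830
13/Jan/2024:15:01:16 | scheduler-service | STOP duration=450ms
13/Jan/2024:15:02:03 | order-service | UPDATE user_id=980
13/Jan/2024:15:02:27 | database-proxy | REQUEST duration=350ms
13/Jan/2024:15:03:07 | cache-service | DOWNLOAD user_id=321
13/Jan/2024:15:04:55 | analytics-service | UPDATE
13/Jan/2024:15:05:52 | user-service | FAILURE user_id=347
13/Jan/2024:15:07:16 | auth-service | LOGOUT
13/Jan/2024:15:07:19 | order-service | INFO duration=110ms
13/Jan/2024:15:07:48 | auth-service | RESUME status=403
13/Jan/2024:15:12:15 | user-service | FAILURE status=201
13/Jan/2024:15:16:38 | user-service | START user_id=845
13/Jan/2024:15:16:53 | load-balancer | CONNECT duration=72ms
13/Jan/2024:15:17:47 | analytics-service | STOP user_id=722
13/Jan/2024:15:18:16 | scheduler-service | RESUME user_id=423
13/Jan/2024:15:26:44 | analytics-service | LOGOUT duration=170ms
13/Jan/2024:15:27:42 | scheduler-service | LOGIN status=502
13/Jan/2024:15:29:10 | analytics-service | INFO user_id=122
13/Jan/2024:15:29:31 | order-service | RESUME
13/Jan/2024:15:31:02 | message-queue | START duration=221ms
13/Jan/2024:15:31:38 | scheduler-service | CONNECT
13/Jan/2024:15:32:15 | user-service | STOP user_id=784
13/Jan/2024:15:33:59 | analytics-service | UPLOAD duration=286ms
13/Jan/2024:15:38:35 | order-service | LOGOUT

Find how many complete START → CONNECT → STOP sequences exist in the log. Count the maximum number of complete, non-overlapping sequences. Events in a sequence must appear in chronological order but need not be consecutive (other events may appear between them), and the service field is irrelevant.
3

To count sequences:

1. Look for pattern: START → CONNECT → STOP
2. Greedily scan the log in chronological order, matching each sequence element in turn (ignoring service)
3. Each time the full pattern completes, increment the count and restart matching from the next event
4. Complete non-overlapping sequences found: 3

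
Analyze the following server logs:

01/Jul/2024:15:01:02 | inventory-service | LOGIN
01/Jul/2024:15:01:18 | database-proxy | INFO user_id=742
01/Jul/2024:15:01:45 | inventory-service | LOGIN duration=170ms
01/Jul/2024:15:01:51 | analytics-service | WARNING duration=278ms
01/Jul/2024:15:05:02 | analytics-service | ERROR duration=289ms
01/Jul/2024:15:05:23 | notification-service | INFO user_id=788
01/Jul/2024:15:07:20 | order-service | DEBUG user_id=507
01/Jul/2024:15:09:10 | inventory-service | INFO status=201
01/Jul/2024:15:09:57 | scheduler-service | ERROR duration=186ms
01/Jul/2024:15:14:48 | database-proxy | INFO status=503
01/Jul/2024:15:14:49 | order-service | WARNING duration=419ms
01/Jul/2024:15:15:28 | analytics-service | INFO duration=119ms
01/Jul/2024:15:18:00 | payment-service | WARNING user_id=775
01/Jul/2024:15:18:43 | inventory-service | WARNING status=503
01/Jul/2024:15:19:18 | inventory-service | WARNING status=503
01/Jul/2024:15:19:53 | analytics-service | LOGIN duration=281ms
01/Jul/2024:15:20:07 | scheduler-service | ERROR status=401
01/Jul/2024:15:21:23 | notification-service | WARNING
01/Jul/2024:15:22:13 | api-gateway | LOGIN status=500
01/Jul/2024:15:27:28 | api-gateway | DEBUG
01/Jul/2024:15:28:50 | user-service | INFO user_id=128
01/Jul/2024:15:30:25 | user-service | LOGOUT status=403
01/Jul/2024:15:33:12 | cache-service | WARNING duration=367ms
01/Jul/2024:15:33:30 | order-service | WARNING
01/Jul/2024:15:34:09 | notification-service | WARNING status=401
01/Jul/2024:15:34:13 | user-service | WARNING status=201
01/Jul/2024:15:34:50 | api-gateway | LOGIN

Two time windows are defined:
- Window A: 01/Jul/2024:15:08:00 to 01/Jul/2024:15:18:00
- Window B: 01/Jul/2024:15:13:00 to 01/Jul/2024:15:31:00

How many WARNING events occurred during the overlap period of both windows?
2

To find overlap events:

1. Window A: 01/Jul/2024:15:08:00 to 01/Jul/2024:15:18:00
2. Window B: 01/Jul/2024:15:13:00 to 01/Jul/2024:15:31:00
3. Overlap period: 01/Jul/2024:15:13:00 to 01/Jul/2024:15:18:00
4. Count WARNING events in overlap: 2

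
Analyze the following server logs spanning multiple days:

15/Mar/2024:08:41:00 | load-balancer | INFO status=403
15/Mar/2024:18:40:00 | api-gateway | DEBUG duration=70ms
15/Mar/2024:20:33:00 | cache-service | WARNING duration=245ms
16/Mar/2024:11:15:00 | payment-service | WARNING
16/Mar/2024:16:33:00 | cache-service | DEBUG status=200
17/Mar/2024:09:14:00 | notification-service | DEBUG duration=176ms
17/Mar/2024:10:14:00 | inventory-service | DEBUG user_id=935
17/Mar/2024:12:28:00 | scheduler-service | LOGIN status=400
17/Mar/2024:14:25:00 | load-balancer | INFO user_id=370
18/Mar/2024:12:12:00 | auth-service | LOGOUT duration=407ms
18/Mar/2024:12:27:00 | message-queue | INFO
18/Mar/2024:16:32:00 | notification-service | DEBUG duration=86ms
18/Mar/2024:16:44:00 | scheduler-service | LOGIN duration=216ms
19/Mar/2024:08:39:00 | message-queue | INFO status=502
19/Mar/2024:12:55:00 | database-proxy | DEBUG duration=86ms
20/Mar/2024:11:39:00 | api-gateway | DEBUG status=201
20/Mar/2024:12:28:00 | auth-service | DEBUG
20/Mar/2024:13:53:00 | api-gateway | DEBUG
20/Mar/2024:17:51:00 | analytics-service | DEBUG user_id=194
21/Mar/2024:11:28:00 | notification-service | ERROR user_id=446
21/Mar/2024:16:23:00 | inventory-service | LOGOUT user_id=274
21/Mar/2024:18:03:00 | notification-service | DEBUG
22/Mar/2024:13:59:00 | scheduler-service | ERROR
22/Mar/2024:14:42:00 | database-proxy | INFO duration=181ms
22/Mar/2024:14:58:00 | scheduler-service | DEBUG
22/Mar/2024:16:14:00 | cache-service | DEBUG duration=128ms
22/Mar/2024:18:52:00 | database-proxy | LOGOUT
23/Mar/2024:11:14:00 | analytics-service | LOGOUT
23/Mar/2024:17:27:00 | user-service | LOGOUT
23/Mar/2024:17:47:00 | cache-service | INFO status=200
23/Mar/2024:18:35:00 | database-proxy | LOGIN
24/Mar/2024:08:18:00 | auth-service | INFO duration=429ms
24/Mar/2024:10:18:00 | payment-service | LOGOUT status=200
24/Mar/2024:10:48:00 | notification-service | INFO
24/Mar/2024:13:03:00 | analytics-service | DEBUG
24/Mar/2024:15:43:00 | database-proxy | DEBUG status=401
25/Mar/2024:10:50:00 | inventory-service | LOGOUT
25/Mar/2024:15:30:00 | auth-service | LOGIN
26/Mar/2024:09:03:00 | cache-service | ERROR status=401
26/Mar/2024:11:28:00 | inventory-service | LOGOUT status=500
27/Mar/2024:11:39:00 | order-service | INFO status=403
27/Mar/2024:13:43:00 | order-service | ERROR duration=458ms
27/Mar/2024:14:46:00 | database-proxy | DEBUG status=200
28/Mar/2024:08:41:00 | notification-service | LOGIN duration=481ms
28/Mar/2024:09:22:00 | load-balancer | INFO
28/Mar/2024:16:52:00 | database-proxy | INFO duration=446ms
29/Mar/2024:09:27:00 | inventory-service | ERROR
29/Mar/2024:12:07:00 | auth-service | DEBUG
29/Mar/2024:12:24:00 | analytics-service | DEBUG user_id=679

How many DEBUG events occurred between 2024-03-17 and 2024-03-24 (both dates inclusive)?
13

To filter by date range:

1. Date range: 2024-03-17 through 2024-03-24, both dates inclusive
2. Filter for DEBUG events whose date falls in this range
3. Count matching events: 13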